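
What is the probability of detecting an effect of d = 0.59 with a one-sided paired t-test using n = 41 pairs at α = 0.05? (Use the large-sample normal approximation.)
Power ≈ 0.98

Power calculation (paired t-test, normal approximation):
z_β = d · √n - z_α
z_β = 0.59 · √41 - 1.645
z_β = 0.59 · 6.403 - 1.645
z_β = 2.133

Power = Φ(z_β) = Φ(2.133) ≈ 0.984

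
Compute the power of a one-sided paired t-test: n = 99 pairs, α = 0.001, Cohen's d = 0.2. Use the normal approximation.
Power ≈ 0.14

Power calculation (paired t-test, normal approximation):
z_β = d · √n - z_α
z_β = 0.2 · √99 - 3.090
z_β = 0.2 · 9.950 - 3.090
z_β = -1.100

Power = Φ(z_β) = Φ(-1.100) ≈ 0.136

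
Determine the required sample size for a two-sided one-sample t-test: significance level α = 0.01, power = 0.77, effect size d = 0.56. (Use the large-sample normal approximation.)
n = 36

Sample size formula (one-sample t-test, normal approximation):
n = ((z_{α/2} + z_β) / d)²

z_{α/2} = 2.576 (for α = 0.01, two-sided)
z_β = 0.739 (for power = 0.77)
d = 0.56

n = ((2.576 + 0.739) / 0.56)²
n = (5.920)²
n ≈ 35.05
Round up to the next whole number: n = 36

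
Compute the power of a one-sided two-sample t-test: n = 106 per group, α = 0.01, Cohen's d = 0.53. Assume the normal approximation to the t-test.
Power ≈ 0.94

Power calculation (two-sample t-test, normal approximation):
z_β = d · √(n/2) - z_α
z_β = 0.53 · √(106/2) - 2.326
z_β = 0.53 · 7.280 - 2.326
z_β = 1.532

Power = Φ(z_β) = Φ(1.532) ≈ 0.937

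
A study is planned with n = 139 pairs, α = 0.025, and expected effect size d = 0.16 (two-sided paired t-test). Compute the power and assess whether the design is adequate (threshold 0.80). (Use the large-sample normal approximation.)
Power ≈ 0.36; the study is underpowered (power < 0.80)

Power calculation (paired t-test, normal approximation):
z_β = d · √n - z_{α/2}
z_β = 0.16 · √139 - 2.241
z_β = 0.16 · 11.790 - 2.241
z_β = -0.355

Power = Φ(z_β) = Φ(-0.355) ≈ 0.361

Effect size d = 0.16 is very small by Cohen's convention (0.2/0.5/0.8).

Threshold: power ≥ 0.80 is conventionally adequate.
Power ≈ 0.36 → the study is underpowered (power < 0.80).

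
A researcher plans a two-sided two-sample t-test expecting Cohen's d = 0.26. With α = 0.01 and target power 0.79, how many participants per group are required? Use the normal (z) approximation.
n = 339 per group

Sample size formula (two-sample t-test, normal approximation):
n = 2 · ((z_{α/2} + z_β) / d)²

z_{α/2} = 2.576 (for α = 0.01, two-sided)
z_β = 0.806 (for power = 0.79)
d = 0.26

n = 2 · ((2.576 + 0.806) / 0.26)²
n = 2 · (13.008)²
n ≈ 338.42
Round up to the next whole number: n = 339 per group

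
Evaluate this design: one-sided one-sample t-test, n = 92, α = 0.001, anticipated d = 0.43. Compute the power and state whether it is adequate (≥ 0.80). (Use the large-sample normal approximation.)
Power ≈ 0.85; the study is adequately powered (power ≥ 0.80)

Power calculation (one-sample t-test, normal approximation):
z_β = d · √n - z_α
z_β = 0.43 · √92 - 3.090
z_β = 0.43 · 9.592 - 3.090
z_β = 1.034

Power = Φ(z_β) = Φ(1.034) ≈ 0.849

Effect size d = 0.43 is small by Cohen's convention (0.2/0.5/0.8).

Threshold: power ≥ 0.80 is conventionally adequate.
Power ≈ 0.85 → the study is adequately powered (power ≥ 0.80).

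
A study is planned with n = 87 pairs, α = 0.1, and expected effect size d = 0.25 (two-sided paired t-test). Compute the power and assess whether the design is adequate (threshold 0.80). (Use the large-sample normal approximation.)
Power ≈ 0.75; the study is underpowered (power < 0.80)

Power calculation (paired t-test, normal approximation):
z_β = d · √n - z_{α/2}
z_β = 0.25 · √87 - 1.645
z_β = 0.25 · 9.327 - 1.645
z_β = 0.687

Power = Φ(z_β) = Φ(0.687) ≈ 0.754

Effect size d = 0.25 is small by Cohen's convention (0.2/0.5/0.8).

Threshold: power ≥ 0.80 is conventionally adequate.
Power ≈ 0.75 → the study is underpowered (power < 0.80).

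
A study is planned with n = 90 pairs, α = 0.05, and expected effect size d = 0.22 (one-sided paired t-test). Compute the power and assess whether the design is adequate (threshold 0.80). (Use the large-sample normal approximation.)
Power ≈ 0.67; the study is underpowered (power < 0.80)

Power calculation (paired t-test, normal approximation):
z_β = d · √n - z_α
z_β = 0.22 · √90 - 1.645
z_β = 0.22 · 9.487 - 1.645
z_β = 0.442

Power = Φ(z_β) = Φ(0.442) ≈ 0.671

Effect size d = 0.22 is small by Cohen's convention (0.2/0.5/0.8).

Threshold: power ≥ 0.80 is conventionally adequate.
Power ≈ 0.67 → the study is underpowered (power < 0.80).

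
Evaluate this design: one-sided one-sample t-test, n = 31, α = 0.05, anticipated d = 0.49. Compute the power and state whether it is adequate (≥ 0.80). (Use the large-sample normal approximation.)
Power ≈ 0.86; the study is adequately powered (power ≥ 0.80)

Power calculation (one-sample t-test, normal approximation):
z_β = d · √n - z_α
z_β = 0.49 · √31 - 1.645
z_β = 0.49 · 5.568 - 1.645
z_β = 1.083

Power = Φ(z_β) = Φ(1.083) ≈ 0.861

Effect size d = 0.49 is small by Cohen's convention (0.2/0.5/0.8).

Threshold: power ≥ 0.80 is conventionally adequate.
Power ≈ 0.86 → the study is adequately powered (power ≥ 0.80).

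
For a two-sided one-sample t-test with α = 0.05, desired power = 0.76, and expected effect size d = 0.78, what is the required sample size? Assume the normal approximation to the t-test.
n = 12

Sample size formula (one-sample t-test, normal approximation):
n = ((z_{α/2} + z_β) / d)²

z_{α/2} = 1.960 (for α = 0.05, two-sided)
z_β = 0.706 (for power = 0.76)
d = 0.78

n = ((1.960 + 0.706) / 0.78)²
n = (3.418)²
n ≈ 11.68
Round up to the next whole number: n = 12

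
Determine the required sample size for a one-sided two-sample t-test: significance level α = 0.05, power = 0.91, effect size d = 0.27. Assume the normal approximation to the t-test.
n = 245 per group

Sample size formula (two-sample t-test, normal approximation):
n = 2 · ((z_α + z_β) / d)²

z_α = 1.645 (for α = 0.05, one-sided)
z_β = 1.341 (for power = 0.91)
d = 0.27

n = 2 · ((1.645 + 1.341) / 0.27)²
n = 2 · (11.059)²
n ≈ 244.60
Round up to the next whole number: n = 245 per group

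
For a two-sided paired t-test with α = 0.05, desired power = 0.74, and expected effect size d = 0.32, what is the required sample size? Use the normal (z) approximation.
n = 67 pairs

Sample size formula (paired t-test, normal approximation):
n = ((z_{α/2} + z_β) / d)²

z_{α/2} = 1.960 (for α = 0.05, two-sided)
z_β = 0.643 (for power = 0.74)
d = 0.32

n = ((1.960 + 0.643) / 0.32)²
n = (8.134)²
n ≈ 66.16
Round up to the next whole number: n = 67 pairs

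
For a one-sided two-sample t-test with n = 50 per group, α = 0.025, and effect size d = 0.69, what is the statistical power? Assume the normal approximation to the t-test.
Power ≈ 0.93

Power calculation (two-sample t-test, normal approximation):
z_β = d · √(n/2) - z_α
z_β = 0.69 · √(50/2) - 1.960
z_β = 0.69 · 5.000 - 1.960
z_β = 1.490

Power = Φ(z_β) = Φ(1.490) ≈ 0.932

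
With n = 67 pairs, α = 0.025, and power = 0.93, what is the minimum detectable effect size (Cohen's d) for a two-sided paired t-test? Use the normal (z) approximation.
d ≈ 0.45

Minimum detectable effect (paired t-test, normal approximation):
d = (z_{α/2} + z_β) / √n
d = (2.241 + 1.476) / √67
d = 3.717 / 8.185
d ≈ 0.45

By Cohen's convention (0.2 small / 0.5 medium / 0.8 large): small effect.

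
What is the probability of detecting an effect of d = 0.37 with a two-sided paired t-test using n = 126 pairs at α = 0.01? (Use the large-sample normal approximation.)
Power ≈ 0.94

Power calculation (paired t-test, normal approximation):
z_β = d · √n - z_{α/2}
z_β = 0.37 · √126 - 2.576
z_β = 0.37 · 11.225 - 2.576
z_β = 1.577

Power = Φ(z_β) = Φ(1.577) ≈ 0.943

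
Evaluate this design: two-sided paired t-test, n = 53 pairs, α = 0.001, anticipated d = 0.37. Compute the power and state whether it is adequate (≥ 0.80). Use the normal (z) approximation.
Power ≈ 0.28; the study is underpowered (power < 0.80)

Power calculation (paired t-test, normal approximation):
z_β = d · √n - z_{α/2}
z_β = 0.37 · √53 - 3.291
z_β = 0.37 · 7.280 - 3.291
z_β = -0.597

Power = Φ(z_β) = Φ(-0.597) ≈ 0.275

Effect size d = 0.37 is small by Cohen's convention (0.2/0.5/0.8).

Threshold: power ≥ 0.80 is conventionally adequate.
Power ≈ 0.28 → the study is underpowered (power < 0.80).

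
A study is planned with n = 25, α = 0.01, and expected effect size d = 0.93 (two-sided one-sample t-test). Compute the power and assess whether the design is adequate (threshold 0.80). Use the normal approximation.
Power ≈ 0.98; the study is adequately powered (power ≥ 0.80)

Power calculation (one-sample t-test, normal approximation):
z_β = d · √n - z_{α/2}
z_β = 0.93 · √25 - 2.576
z_β = 0.93 · 5.000 - 2.576
z_β = 2.074

Power = Φ(z_β) = Φ(2.074) ≈ 0.981

Effect size d = 0.93 is large by Cohen's convention (0.2/0.5/0.8).

Threshold: power ≥ 0.80 is conventionally adequate.
Power ≈ 0.98 → the study is adequately powered (power ≥ 0.80).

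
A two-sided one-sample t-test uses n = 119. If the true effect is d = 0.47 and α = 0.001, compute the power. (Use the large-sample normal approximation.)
Power ≈ 0.97

Power calculation (one-sample t-test, normal approximation):
z_β = d · √n - z_{α/2}
z_β = 0.47 · √119 - 3.291
z_β = 0.47 · 10.909 - 3.291
z_β = 1.837

Power = Φ(z_β) = Φ(1.837) ≈ 0.967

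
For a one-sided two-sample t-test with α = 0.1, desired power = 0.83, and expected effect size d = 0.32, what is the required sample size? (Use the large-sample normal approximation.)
n = 98 per group

Sample size formula (two-sample t-test, normal approximation):
n = 2 · ((z_α + z_β) / d)²

z_α = 1.282 (for α = 0.1, one-sided)
z_β = 0.954 (for power = 0.83)
d = 0.32

n = 2 · ((1.282 + 0.954) / 0.32)²
n = 2 · (6.988)²
n ≈ 97.66
Round up to the next whole number: n = 98 per group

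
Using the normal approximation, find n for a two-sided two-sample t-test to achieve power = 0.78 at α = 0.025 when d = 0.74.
n = 34 per group

Sample size formula (two-sample t-test, normal approximation):
n = 2 · ((z_{α/2} + z_β) / d)²

z_{α/2} = 2.241 (for α = 0.025, two-sided)
z_β = 0.772 (for power = 0.78)
d = 0.74

n = 2 · ((2.241 + 0.772) / 0.74)²
n = 2 · (4.072)²
n ≈ 33.16
Round up to the next whole number: n = 34 per group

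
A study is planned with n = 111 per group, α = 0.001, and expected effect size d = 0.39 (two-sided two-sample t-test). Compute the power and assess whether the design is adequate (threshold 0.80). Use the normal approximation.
Power ≈ 0.35; the study is underpowered (power < 0.80)

Power calculation (two-sample t-test, normal approximation):
z_β = d · √(n/2) - z_{α/2}
z_β = 0.39 · √(111/2) - 3.291
z_β = 0.39 · 7.450 - 3.291
z_β = -0.385

Power = Φ(z_β) = Φ(-0.385) ≈ 0.350

Effect size d = 0.39 is small by Cohen's convention (0.2/0.5/0.8).

Threshold: power ≥ 0.80 is conventionally adequate.
Power ≈ 0.35 → the study is underpowered (power < 0.80).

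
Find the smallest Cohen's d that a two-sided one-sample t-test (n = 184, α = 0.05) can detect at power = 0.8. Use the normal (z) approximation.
d ≈ 0.21

Minimum detectable effect (one-sample t-test, normal approximation):
d = (z_{α/2} + z_β) / √n
d = (1.960 + 0.842) / √184
d = 2.802 / 13.565
d ≈ 0.21

By Cohen's convention (0.2 small / 0.5 medium / 0.8 large): small effect.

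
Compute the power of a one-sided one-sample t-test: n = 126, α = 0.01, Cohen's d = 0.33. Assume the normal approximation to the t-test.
Power ≈ 0.92

Power calculation (one-sample t-test, normal approximation):
z_β = d · √n - z_α
z_β = 0.33 · √126 - 2.326
z_β = 0.33 · 11.225 - 2.326
z_β = 1.378

Power = Φ(z_β) = Φ(1.378) ≈ 0.916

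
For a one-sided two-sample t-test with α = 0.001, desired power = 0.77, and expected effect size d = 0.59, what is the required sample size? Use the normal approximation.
n = 85 per group

Sample size formula (two-sample t-test, normal approximation):
n = 2 · ((z_α + z_β) / d)²

z_α = 3.090 (for α = 0.001, one-sided)
z_β = 0.739 (for power = 0.77)
d = 0.59

n = 2 · ((3.090 + 0.739) / 0.59)²
n = 2 · (6.490)²
n ≈ 84.24
Round up to the next whole number: n = 85 per group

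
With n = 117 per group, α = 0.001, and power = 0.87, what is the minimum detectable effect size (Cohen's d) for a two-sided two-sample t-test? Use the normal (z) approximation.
d ≈ 0.58

Minimum detectable effect (two-sample t-test, normal approximation):
d = (z_{α/2} + z_β) / √(n/2)
d = (3.291 + 1.126) / √(117/2)
d = 4.417 / 7.649
d ≈ 0.58

By Cohen's convention (0.2 small / 0.5 medium / 0.8 large): medium effect.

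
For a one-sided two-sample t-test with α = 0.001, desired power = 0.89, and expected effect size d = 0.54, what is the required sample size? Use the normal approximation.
n = 128 per group

Sample size formula (two-sample t-test, normal approximation):
n = 2 · ((z_α + z_β) / d)²

z_α = 3.090 (for α = 0.001, one-sided)
z_β = 1.227 (for power = 0.89)
d = 0.54

n = 2 · ((3.090 + 1.227) / 0.54)²
n = 2 · (7.994)²
n ≈ 127.81
Round up to the next whole number: n = 128 per group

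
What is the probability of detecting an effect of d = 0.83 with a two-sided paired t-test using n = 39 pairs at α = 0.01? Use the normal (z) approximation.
Power ≈ 1.00

Power calculation (paired t-test, normal approximation):
z_β = d · √n - z_{α/2}
z_β = 0.83 · √39 - 2.576
z_β = 0.83 · 6.245 - 2.576
z_β = 2.608

Power = Φ(z_β) = Φ(2.608) ≈ 0.995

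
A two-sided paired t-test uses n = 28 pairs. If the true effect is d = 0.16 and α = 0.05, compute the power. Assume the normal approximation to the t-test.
Power ≈ 0.13

Power calculation (paired t-test, normal approximation):
z_β = d · √n - z_{α/2}
z_β = 0.16 · √28 - 1.960
z_β = 0.16 · 5.292 - 1.960
z_β = -1.113

Power = Φ(z_β) = Φ(-1.113) ≈ 0.133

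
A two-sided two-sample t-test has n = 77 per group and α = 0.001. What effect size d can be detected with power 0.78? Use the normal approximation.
d ≈ 0.65

Minimum detectable effect (two-sample t-test, normal approximation):
d = (z_{α/2} + z_β) / √(n/2)
d = (3.291 + 0.772) / √(77/2)
d = 4.063 / 6.205
d ≈ 0.65

By Cohen's convention (0.2 small / 0.5 medium / 0.8 large): medium effect.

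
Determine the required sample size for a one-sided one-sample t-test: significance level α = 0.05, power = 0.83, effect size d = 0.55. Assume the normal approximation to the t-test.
n = 23

Sample size formula (one-sample t-test, normal approximation):
n = ((z_α + z_β) / d)²

z_α = 1.645 (for α = 0.05, one-sided)
z_β = 0.954 (for power = 0.83)
d = 0.55

n = ((1.645 + 0.954) / 0.55)²
n = (4.725)²
n ≈ 22.33
Round up to the next whole number: n = 23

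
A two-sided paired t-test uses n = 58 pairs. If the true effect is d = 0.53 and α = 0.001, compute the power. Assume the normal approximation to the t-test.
Power ≈ 0.77

Power calculation (paired t-test, normal approximation):
z_β = d · √n - z_{α/2}
z_β = 0.53 · √58 - 3.291
z_β = 0.53 · 7.616 - 3.291
z_β = 0.746

Power = Φ(z_β) = Φ(0.746) ≈ 0.772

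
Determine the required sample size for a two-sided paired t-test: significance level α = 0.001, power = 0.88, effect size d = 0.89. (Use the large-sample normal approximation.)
n = 26 pairs

Sample size formula (paired t-test, normal approximation):
n = ((z_{α/2} + z_β) / d)²

z_{α/2} = 3.291 (for α = 0.001, two-sided)
z_β = 1.175 (for power = 0.88)
d = 0.89

n = ((3.291 + 1.175) / 0.89)²
n = (5.018)²
n ≈ 25.18
Round up to the next whole number: n = 26 pairs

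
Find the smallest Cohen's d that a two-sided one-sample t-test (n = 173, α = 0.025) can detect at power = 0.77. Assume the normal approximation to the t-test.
d ≈ 0.23

Minimum detectable effect (one-sample t-test, normal approximation):
d = (z_{α/2} + z_β) / √n
d = (2.241 + 0.739) / √173
d = 2.980 / 13.153
d ≈ 0.23

By Cohen's convention (0.2 small / 0.5 medium / 0.8 large): small effect.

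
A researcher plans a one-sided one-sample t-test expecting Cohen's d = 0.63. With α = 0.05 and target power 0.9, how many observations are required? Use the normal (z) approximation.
n = 22

Sample size formula (one-sample t-test, normal approximation):
n = ((z_α + z_β) / d)²

z_α = 1.645 (for α = 0.05, one-sided)
z_β = 1.282 (for power = 0.9)
d = 0.63

n = ((1.645 + 1.282) / 0.63)²
n = (4.646)²
n ≈ 21.59
Round up to the next whole number: n = 22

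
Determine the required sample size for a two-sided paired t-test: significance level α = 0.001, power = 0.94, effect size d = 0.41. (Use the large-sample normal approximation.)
n = 140 pairs

Sample size formula (paired t-test, normal approximation):
n = ((z_{α/2} + z_β) / d)²

z_{α/2} = 3.291 (for α = 0.001, two-sided)
z_β = 1.555 (for power = 0.94)
d = 0.41

n = ((3.291 + 1.555) / 0.41)²
n = (11.820)²
n ≈ 139.71
Round up to the next whole number: n = 140 pairs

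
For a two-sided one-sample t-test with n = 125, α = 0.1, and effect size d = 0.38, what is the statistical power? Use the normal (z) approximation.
Power ≈ 1.00

Power calculation (one-sample t-test, normal approximation):
z_β = d · √n - z_{α/2}
z_β = 0.38 · √125 - 1.645
z_β = 0.38 · 11.180 - 1.645
z_β = 2.604

Power = Φ(z_β) = Φ(2.604) ≈ 0.995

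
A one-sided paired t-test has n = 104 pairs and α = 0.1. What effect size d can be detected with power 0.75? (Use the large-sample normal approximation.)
d ≈ 0.19

Minimum detectable effect (paired t-test, normal approximation):
d = (z_α + z_β) / √n
d = (1.282 + 0.674) / √104
d = 1.956 / 10.198
d ≈ 0.19

By Cohen's convention (0.2 small / 0.5 medium / 0.8 large): very small effect.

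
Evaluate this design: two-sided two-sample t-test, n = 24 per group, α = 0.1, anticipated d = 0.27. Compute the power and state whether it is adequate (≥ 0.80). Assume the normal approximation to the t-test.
Power ≈ 0.24; the study is underpowered (power < 0.80)

Power calculation (two-sample t-test, normal approximation):
z_β = d · √(n/2) - z_{α/2}
z_β = 0.27 · √(24/2) - 1.645
z_β = 0.27 · 3.464 - 1.645
z_β = -0.710

Power = Φ(z_β) = Φ(-0.710) ≈ 0.239

Effect size d = 0.27 is small by Cohen's convention (0.2/0.5/0.8).

Threshold: power ≥ 0.80 is conventionally adequate.
Power ≈ 0.24 → the study is underpowered (power < 0.80).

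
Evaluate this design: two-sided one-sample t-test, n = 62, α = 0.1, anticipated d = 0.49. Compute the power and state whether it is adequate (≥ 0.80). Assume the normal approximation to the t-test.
Power ≈ 0.99; the study is adequately powered (power ≥ 0.80)

Power calculation (one-sample t-test, normal approximation):
z_β = d · √n - z_{α/2}
z_β = 0.49 · √62 - 1.645
z_β = 0.49 · 7.874 - 1.645
z_β = 2.213

Power = Φ(z_β) = Φ(2.213) ≈ 0.987

Effect size d = 0.49 is small by Cohen's convention (0.2/0.5/0.8).

Threshold: power ≥ 0.80 is conventionally adequate.
Power ≈ 0.99 → the study is adequately powered (power ≥ 0.80).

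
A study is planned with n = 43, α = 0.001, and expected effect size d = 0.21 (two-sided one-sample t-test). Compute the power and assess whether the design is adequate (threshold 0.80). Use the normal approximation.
Power ≈ 0.03; the study is underpowered (power < 0.80)

Power calculation (one-sample t-test, normal approximation):
z_β = d · √n - z_{α/2}
z_β = 0.21 · √43 - 3.291
z_β = 0.21 · 6.557 - 3.291
z_β = -1.913

Power = Φ(z_β) = Φ(-1.913) ≈ 0.028

Effect size d = 0.21 is small by Cohen's convention (0.2/0.5/0.8).

Threshold: power ≥ 0.80 is conventionally adequate.
Power ≈ 0.03 → the study is underpowered (power < 0.80).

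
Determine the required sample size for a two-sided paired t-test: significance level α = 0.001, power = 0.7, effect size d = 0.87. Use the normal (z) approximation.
n = 20 pairs

Sample size formula (paired t-test, normal approximation):
n = ((z_{α/2} + z_β) / d)²

z_{α/2} = 3.291 (for α = 0.001, two-sided)
z_β = 0.524 (for power = 0.7)
d = 0.87

n = ((3.291 + 0.524) / 0.87)²
n = (4.385)²
n ≈ 19.23
Round up to the next whole number: n = 20 pairs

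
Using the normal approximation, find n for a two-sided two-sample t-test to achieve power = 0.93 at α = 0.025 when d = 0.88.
n = 36 per group

Sample size formula (two-sample t-test, normal approximation):
n = 2 · ((z_{α/2} + z_β) / d)²

z_{α/2} = 2.241 (for α = 0.025, two-sided)
z_β = 1.476 (for power = 0.93)
d = 0.88

n = 2 · ((2.241 + 1.476) / 0.88)²
n = 2 · (4.224)²
n ≈ 35.68
Round up to the next whole number: n = 36 per group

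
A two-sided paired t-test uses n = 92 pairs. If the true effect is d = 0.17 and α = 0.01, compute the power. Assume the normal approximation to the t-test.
Power ≈ 0.17

Power calculation (paired t-test, normal approximation):
z_β = d · √n - z_{α/2}
z_β = 0.17 · √92 - 2.576
z_β = 0.17 · 9.592 - 2.576
z_β = -0.945

Power = Φ(z_β) = Φ(-0.945) ≈ 0.172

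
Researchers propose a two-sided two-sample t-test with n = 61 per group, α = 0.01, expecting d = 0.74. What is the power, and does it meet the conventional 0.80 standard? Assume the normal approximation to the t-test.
Power ≈ 0.93; the study is adequately powered (power ≥ 0.80)

Power calculation (two-sample t-test, normal approximation):
z_β = d · √(n/2) - z_{α/2}
z_β = 0.74 · √(61/2) - 2.576
z_β = 0.74 · 5.523 - 2.576
z_β = 1.511

Power = Φ(z_β) = Φ(1.511) ≈ 0.935

Effect size d = 0.74 is medium by Cohen's convention (0.2/0.5/0.8).

Threshold: power ≥ 0.80 is conventionally adequate.
Power ≈ 0.93 → the study is adequately powered (power ≥ 0.80).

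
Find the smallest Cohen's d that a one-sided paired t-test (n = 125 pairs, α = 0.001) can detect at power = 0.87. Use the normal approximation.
d ≈ 0.38

Minimum detectable effect (paired t-test, normal approximation):
d = (z_α + z_β) / √n
d = (3.090 + 1.126) / √125
d = 4.217 / 11.180
d ≈ 0.38

By Cohen's convention (0.2 small / 0.5 medium / 0.8 large): small effect.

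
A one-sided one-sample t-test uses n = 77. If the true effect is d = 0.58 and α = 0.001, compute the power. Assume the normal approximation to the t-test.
Power ≈ 0.98

Power calculation (one-sample t-test, normal approximation):
z_β = d · √n - z_α
z_β = 0.58 · √77 - 3.090
z_β = 0.58 · 8.775 - 3.090
z_β = 1.999

Power = Φ(z_β) = Φ(1.999) ≈ 0.977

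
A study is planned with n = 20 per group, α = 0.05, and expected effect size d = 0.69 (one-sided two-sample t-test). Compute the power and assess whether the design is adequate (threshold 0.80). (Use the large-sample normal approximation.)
Power ≈ 0.70; the study is underpowered (power < 0.80)

Power calculation (two-sample t-test, normal approximation):
z_β = d · √(n/2) - z_α
z_β = 0.69 · √(20/2) - 1.645
z_β = 0.69 · 3.162 - 1.645
z_β = 0.537

Power = Φ(z_β) = Φ(0.537) ≈ 0.704

Effect size d = 0.69 is medium by Cohen's convention (0.2/0.5/0.8).

Threshold: power ≥ 0.80 is conventionally adequate.
Power ≈ 0.70 → the study is underpowered (power < 0.80).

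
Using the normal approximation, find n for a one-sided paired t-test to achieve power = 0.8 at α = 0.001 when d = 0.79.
n = 25 pairs

Sample size formula (paired t-test, normal approximation):
n = ((z_α + z_β) / d)²

z_α = 3.090 (for α = 0.001, one-sided)
z_β = 0.842 (for power = 0.8)
d = 0.79

n = ((3.090 + 0.842) / 0.79)²
n = (4.977)²
n ≈ 24.77
Round up to the next whole number: n = 25 pairs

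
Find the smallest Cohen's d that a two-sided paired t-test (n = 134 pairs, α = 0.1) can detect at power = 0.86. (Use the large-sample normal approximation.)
d ≈ 0.24

Minimum detectable effect (paired t-test, normal approximation):
d = (z_{α/2} + z_β) / √n
d = (1.645 + 1.080) / √134
d = 2.725 / 11.576
d ≈ 0.24

By Cohen's convention (0.2 small / 0.5 medium / 0.8 large): small effect.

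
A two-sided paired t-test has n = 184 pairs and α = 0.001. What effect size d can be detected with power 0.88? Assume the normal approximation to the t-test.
d ≈ 0.33

Minimum detectable effect (paired t-test, normal approximation):
d = (z_{α/2} + z_β) / √n
d = (3.291 + 1.175) / √184
d = 4.466 / 13.565
d ≈ 0.33

By Cohen's convention (0.2 small / 0.5 medium / 0.8 large): small effect.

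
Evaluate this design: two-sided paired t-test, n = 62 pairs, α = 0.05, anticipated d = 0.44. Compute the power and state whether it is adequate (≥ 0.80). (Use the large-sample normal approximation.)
Power ≈ 0.93; the study is adequately powered (power ≥ 0.80)

Power calculation (paired t-test, normal approximation):
z_β = d · √n - z_{α/2}
z_β = 0.44 · √62 - 1.960
z_β = 0.44 · 7.874 - 1.960
z_β = 1.505

Power = Φ(z_β) = Φ(1.505) ≈ 0.934

Effect size d = 0.44 is small by Cohen's convention (0.2/0.5/0.8).

Threshold: power ≥ 0.80 is conventionally adequate.
Power ≈ 0.93 → the study is adequately powered (power ≥ 0.80).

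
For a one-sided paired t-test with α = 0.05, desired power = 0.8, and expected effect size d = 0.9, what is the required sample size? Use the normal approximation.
n = 8 pairs

Sample size formula (paired t-test, normal approximation):
n = ((z_α + z_β) / d)²

z_α = 1.645 (for α = 0.05, one-sided)
z_β = 0.842 (for power = 0.8)
d = 0.9

n = ((1.645 + 0.842) / 0.9)²
n = (2.763)²
n ≈ 7.63
Round up to the next whole number: n = 8 pairs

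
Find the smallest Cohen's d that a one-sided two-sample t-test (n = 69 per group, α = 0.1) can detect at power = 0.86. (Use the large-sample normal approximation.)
d ≈ 0.40

Minimum detectable effect (two-sample t-test, normal approximation):
d = (z_α + z_β) / √(n/2)
d = (1.282 + 1.080) / √(69/2)
d = 2.362 / 5.874
d ≈ 0.40

By Cohen's convention (0.2 small / 0.5 medium / 0.8 large): small effect.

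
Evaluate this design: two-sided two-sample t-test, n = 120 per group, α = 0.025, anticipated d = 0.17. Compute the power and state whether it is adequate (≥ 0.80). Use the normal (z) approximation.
Power ≈ 0.18; the study is underpowered (power < 0.80)

Power calculation (two-sample t-test, normal approximation):
z_β = d · √(n/2) - z_{α/2}
z_β = 0.17 · √(120/2) - 2.241
z_β = 0.17 · 7.746 - 2.241
z_β = -0.925

Power = Φ(z_β) = Φ(-0.925) ≈ 0.178

Effect size d = 0.17 is very small by Cohen's convention (0.2/0.5/0.8).

Threshold: power ≥ 0.80 is conventionally adequate.
Power ≈ 0.18 → the study is underpowered (power < 0.80).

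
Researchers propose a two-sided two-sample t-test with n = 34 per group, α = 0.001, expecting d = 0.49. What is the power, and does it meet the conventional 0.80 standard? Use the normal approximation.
Power ≈ 0.10; the study is underpowered (power < 0.80)

Power calculation (two-sample t-test, normal approximation):
z_β = d · √(n/2) - z_{α/2}
z_β = 0.49 · √(34/2) - 3.291
z_β = 0.49 · 4.123 - 3.291
z_β = -1.270

Power = Φ(z_β) = Φ(-1.270) ≈ 0.102

Effect size d = 0.49 is small by Cohen's convention (0.2/0.5/0.8).

Threshold: power ≥ 0.80 is conventionally adequate.
Power ≈ 0.10 → the study is underpowered (power < 0.80).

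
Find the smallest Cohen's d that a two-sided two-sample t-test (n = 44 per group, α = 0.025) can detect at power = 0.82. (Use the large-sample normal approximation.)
d ≈ 0.67

Minimum detectable effect (two-sample t-test, normal approximation):
d = (z_{α/2} + z_β) / √(n/2)
d = (2.241 + 0.915) / √(44/2)
d = 3.157 / 4.690
d ≈ 0.67

By Cohen's convention (0.2 small / 0.5 medium / 0.8 large): medium effect.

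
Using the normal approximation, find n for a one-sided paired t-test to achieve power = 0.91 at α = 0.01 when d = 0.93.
n = 16 pairs

Sample size formula (paired t-test, normal approximation):
n = ((z_α + z_β) / d)²

z_α = 2.326 (for α = 0.01, one-sided)
z_β = 1.341 (for power = 0.91)
d = 0.93

n = ((2.326 + 1.341) / 0.93)²
n = (3.943)²
n ≈ 15.55
Round up to the next whole number: n = 16 pairs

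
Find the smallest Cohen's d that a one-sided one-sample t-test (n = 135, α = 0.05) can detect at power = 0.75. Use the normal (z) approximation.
d ≈ 0.20

Minimum detectable effect (one-sample t-test, normal approximation):
d = (z_α + z_β) / √n
d = (1.645 + 0.674) / √135
d = 2.319 / 11.619
d ≈ 0.20

By Cohen's convention (0.2 small / 0.5 medium / 0.8 large): small effect.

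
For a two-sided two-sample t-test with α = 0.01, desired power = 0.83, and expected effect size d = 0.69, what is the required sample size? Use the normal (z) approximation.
n = 53 per group

Sample size formula (two-sample t-test, normal approximation):
n = 2 · ((z_{α/2} + z_β) / d)²

z_{α/2} = 2.576 (for α = 0.01, two-sided)
z_β = 0.954 (for power = 0.83)
d = 0.69

n = 2 · ((2.576 + 0.954) / 0.69)²
n = 2 · (5.116)²
n ≈ 52.35
Round up to the next whole number: n = 53 per group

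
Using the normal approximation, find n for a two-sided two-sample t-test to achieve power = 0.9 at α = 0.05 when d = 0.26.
n = 311 per group

Sample size formula (two-sample t-test, normal approximation):
n = 2 · ((z_{α/2} + z_β) / d)²

z_{α/2} = 1.960 (for α = 0.05, two-sided)
z_β = 1.282 (for power = 0.9)
d = 0.26

n = 2 · ((1.960 + 1.282) / 0.26)²
n = 2 · (12.469)²
n ≈ 310.95
Round up to the next whole number: n = 311 per group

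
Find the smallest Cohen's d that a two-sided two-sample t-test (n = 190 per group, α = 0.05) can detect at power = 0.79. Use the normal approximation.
d ≈ 0.28

Minimum detectable effect (two-sample t-test, normal approximation):
d = (z_{α/2} + z_β) / √(n/2)
d = (1.960 + 0.806) / √(190/2)
d = 2.766 / 9.747
d ≈ 0.28

By Cohen's convention (0.2 small / 0.5 medium / 0.8 large): small effect.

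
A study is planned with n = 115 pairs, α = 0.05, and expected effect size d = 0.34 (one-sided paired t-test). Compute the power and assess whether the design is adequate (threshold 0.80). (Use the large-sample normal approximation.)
Power ≈ 0.98; the study is adequately powered (power ≥ 0.80)

Power calculation (paired t-test, normal approximation):
z_β = d · √n - z_α
z_β = 0.34 · √115 - 1.645
z_β = 0.34 · 10.724 - 1.645
z_β = 2.001

Power = Φ(z_β) = Φ(2.001) ≈ 0.977

Effect size d = 0.34 is small by Cohen's convention (0.2/0.5/0.8).

Threshold: power ≥ 0.80 is conventionally adequate.
Power ≈ 0.98 → the study is adequately powered (power ≥ 0.80).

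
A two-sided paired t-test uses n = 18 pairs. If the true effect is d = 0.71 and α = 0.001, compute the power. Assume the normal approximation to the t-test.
Power ≈ 0.39

Power calculation (paired t-test, normal approximation):
z_β = d · √n - z_{α/2}
z_β = 0.71 · √18 - 3.291
z_β = 0.71 · 4.243 - 3.291
z_β = -0.278

Power = Φ(z_β) = Φ(-0.278) ≈ 0.390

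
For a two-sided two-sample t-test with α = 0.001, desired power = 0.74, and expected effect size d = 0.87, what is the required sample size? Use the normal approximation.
n = 41 per group

Sample size formula (two-sample t-test, normal approximation):
n = 2 · ((z_{α/2} + z_β) / d)²

z_{α/2} = 3.291 (for α = 0.001, two-sided)
z_β = 0.643 (for power = 0.74)
d = 0.87

n = 2 · ((3.291 + 0.643) / 0.87)²
n = 2 · (4.522)²
n ≈ 40.90
Round up to the next whole number: n = 41 per group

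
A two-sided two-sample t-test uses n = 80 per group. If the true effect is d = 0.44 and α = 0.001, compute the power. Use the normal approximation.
Power ≈ 0.31

Power calculation (two-sample t-test, normal approximation):
z_β = d · √(n/2) - z_{α/2}
z_β = 0.44 · √(80/2) - 3.291
z_β = 0.44 · 6.325 - 3.291
z_β = -0.508

Power = Φ(z_β) = Φ(-0.508) ≈ 0.306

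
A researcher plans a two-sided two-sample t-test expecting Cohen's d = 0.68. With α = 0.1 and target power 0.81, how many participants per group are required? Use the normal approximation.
n = 28 per group

Sample size formula (two-sample t-test, normal approximation):
n = 2 · ((z_{α/2} + z_β) / d)²

z_{α/2} = 1.645 (for α = 0.1, two-sided)
z_β = 0.878 (for power = 0.81)
d = 0.68

n = 2 · ((1.645 + 0.878) / 0.68)²
n = 2 · (3.710)²
n ≈ 27.53
Round up to the next whole number: n = 28 per group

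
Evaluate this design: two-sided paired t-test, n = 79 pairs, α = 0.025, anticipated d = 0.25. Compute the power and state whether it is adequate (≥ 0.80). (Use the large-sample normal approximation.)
Power ≈ 0.49; the study is underpowered (power < 0.80)

Power calculation (paired t-test, normal approximation):
z_β = d · √n - z_{α/2}
z_β = 0.25 · √79 - 2.241
z_β = 0.25 · 8.888 - 2.241
z_β = -0.019

Power = Φ(z_β) = Φ(-0.019) ≈ 0.492

Effect size d = 0.25 is small by Cohen's convention (0.2/0.5/0.8).

Threshold: power ≥ 0.80 is conventionally adequate.
Power ≈ 0.49 → the study is underpowered (power < 0.80).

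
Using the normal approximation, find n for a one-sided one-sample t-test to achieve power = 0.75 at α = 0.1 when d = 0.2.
n = 96

Sample size formula (one-sample t-test, normal approximation):
n = ((z_α + z_β) / d)²

z_α = 1.282 (for α = 0.1, one-sided)
z_β = 0.674 (for power = 0.75)
d = 0.2

n = ((1.282 + 0.674) / 0.2)²
n = (9.780)²
n ≈ 95.65
Round up to the next whole number: n = 96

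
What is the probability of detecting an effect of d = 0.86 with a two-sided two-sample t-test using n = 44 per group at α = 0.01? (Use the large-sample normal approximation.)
Power ≈ 0.93

Power calculation (two-sample t-test, normal approximation):
z_β = d · √(n/2) - z_{α/2}
z_β = 0.86 · √(44/2) - 2.576
z_β = 0.86 · 4.690 - 2.576
z_β = 1.458

Power = Φ(z_β) = Φ(1.458) ≈ 0.928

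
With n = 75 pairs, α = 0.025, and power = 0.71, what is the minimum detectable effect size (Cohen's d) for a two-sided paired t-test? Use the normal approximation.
d ≈ 0.32

Minimum detectable effect (paired t-test, normal approximation):
d = (z_{α/2} + z_β) / √n
d = (2.241 + 0.553) / √75
d = 2.795 / 8.660
d ≈ 0.32

By Cohen's convention (0.2 small / 0.5 medium / 0.8 large): small effect.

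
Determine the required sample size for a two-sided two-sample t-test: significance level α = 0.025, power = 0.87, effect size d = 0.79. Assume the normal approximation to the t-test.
n = 37 per group

Sample size formula (two-sample t-test, normal approximation):
n = 2 · ((z_{α/2} + z_β) / d)²

z_{α/2} = 2.241 (for α = 0.025, two-sided)
z_β = 1.126 (for power = 0.87)
d = 0.79

n = 2 · ((2.241 + 1.126) / 0.79)²
n = 2 · (4.262)²
n ≈ 36.33
Round up to the next whole number: n = 37 per group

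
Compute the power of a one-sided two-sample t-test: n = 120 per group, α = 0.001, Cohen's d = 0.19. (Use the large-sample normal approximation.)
Power ≈ 0.05

Power calculation (two-sample t-test, normal approximation):
z_β = d · √(n/2) - z_α
z_β = 0.19 · √(120/2) - 3.090
z_β = 0.19 · 7.746 - 3.090
z_β = -1.618

Power = Φ(z_β) = Φ(-1.618) ≈ 0.053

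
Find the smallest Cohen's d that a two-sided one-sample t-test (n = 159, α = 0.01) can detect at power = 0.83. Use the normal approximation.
d ≈ 0.28

Minimum detectable effect (one-sample t-test, normal approximation):
d = (z_{α/2} + z_β) / √n
d = (2.576 + 0.954) / √159
d = 3.530 / 12.610
d ≈ 0.28

By Cohen's convention (0.2 small / 0.5 medium / 0.8 large): small effect.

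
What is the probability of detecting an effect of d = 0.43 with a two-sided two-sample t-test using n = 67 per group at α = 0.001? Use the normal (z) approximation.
Power ≈ 0.21

Power calculation (two-sample t-test, normal approximation):
z_β = d · √(n/2) - z_{α/2}
z_β = 0.43 · √(67/2) - 3.291
z_β = 0.43 · 5.788 - 3.291
z_β = -0.802

Power = Φ(z_β) = Φ(-0.802) ≈ 0.211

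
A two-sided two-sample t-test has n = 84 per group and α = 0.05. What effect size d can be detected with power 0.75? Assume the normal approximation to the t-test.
d ≈ 0.41

Minimum detectable effect (two-sample t-test, normal approximation):
d = (z_{α/2} + z_β) / √(n/2)
d = (1.960 + 0.674) / √(84/2)
d = 2.634 / 6.481
d ≈ 0.41

By Cohen's convention (0.2 small / 0.5 medium / 0.8 large): small effect.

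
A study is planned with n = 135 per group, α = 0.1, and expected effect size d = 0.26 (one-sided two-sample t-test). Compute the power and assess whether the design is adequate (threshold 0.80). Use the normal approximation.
Power ≈ 0.80; the study is adequately powered (power ≥ 0.80)

Power calculation (two-sample t-test, normal approximation):
z_β = d · √(n/2) - z_α
z_β = 0.26 · √(135/2) - 1.282
z_β = 0.26 · 8.216 - 1.282
z_β = 0.855

Power = Φ(z_β) = Φ(0.855) ≈ 0.804

Effect size d = 0.26 is small by Cohen's convention (0.2/0.5/0.8).

Threshold: power ≥ 0.80 is conventionally adequate.
Power ≈ 0.80 → the study is adequately powered (power ≥ 0.80).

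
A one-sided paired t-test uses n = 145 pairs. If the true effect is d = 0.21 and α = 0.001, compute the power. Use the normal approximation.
Power ≈ 0.29

Power calculation (paired t-test, normal approximation):
z_β = d · √n - z_α
z_β = 0.21 · √145 - 3.090
z_β = 0.21 · 12.042 - 3.090
z_β = -0.561

Power = Φ(z_β) = Φ(-0.561) ≈ 0.287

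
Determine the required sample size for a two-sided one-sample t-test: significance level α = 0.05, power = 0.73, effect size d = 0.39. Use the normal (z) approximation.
n = 44

Sample size formula (one-sample t-test, normal approximation):
n = ((z_{α/2} + z_β) / d)²

z_{α/2} = 1.960 (for α = 0.05, two-sided)
z_β = 0.613 (for power = 0.73)
d = 0.39

n = ((1.960 + 0.613) / 0.39)²
n = (6.597)²
n ≈ 43.52
Round up to the next whole number: n = 44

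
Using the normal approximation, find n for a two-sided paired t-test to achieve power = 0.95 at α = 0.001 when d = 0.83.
n = 36 pairs

Sample size formula (paired t-test, normal approximation):
n = ((z_{α/2} + z_β) / d)²

z_{α/2} = 3.291 (for α = 0.001, two-sided)
z_β = 1.645 (for power = 0.95)
d = 0.83

n = ((3.291 + 1.645) / 0.83)²
n = (5.947)²
n ≈ 35.37
Round up to the next whole number: n = 36 pairs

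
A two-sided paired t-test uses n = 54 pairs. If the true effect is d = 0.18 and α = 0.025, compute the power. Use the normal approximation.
Power ≈ 0.18

Power calculation (paired t-test, normal approximation):
z_β = d · √n - z_{α/2}
z_β = 0.18 · √54 - 2.241
z_β = 0.18 · 7.348 - 2.241
z_β = -0.919

Power = Φ(z_β) = Φ(-0.919) ≈ 0.179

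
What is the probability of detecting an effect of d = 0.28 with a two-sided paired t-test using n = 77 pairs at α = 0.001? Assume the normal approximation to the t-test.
Power ≈ 0.20

Power calculation (paired t-test, normal approximation):
z_β = d · √n - z_{α/2}
z_β = 0.28 · √77 - 3.291
z_β = 0.28 · 8.775 - 3.291
z_β = -0.834

Power = Φ(z_β) = Φ(-0.834) ≈ 0.202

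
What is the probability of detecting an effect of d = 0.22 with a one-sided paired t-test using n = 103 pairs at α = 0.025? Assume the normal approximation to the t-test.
Power ≈ 0.61

Power calculation (paired t-test, normal approximation):
z_β = d · √n - z_α
z_β = 0.22 · √103 - 1.960
z_β = 0.22 · 10.149 - 1.960
z_β = 0.273

Power = Φ(z_β) = Φ(0.273) ≈ 0.607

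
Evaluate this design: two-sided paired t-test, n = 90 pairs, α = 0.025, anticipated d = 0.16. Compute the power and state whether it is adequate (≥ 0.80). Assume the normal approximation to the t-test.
Power ≈ 0.23; the study is underpowered (power < 0.80)

Power calculation (paired t-test, normal approximation):
z_β = d · √n - z_{α/2}
z_β = 0.16 · √90 - 2.241
z_β = 0.16 · 9.487 - 2.241
z_β = -0.724

Power = Φ(z_β) = Φ(-0.724) ≈ 0.235

Effect size d = 0.16 is very small by Cohen's convention (0.2/0.5/0.8).

Threshold: power ≥ 0.80 is conventionally adequate.
Power ≈ 0.23 → the study is underpowered (power < 0.80).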